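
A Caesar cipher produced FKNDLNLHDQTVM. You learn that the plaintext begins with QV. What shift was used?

15

From the crib: F(5)−Q(16)=-11≡15, so the shift is 15.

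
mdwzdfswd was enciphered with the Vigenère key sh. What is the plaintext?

uweslyapl

Repeat the key across the ciphertext: shshshshs
m(12)−s(18): -6≡20 → u
d(3)−h(7): -4≡22 → w
w(22)−s(18): 4 → e
z(25)−h(7): 18 → s
d(3)−s(18): -15≡11 → l
f(5)−h(7): -2≡24 → y
s(18)−s(18): 0 → a
w(22)−h(7): 15 → p
d(3)−s(18): -15≡11 → l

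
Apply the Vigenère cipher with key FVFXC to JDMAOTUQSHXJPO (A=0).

Repeat the key across the message: FVFXCFVFXCFVFX
J(9)+F(5): 14 → O
D(3)+V(21): 24 → Y
M(12)+F(5): 17 → R
A(0)+X(23): 23 → X
O(14)+C(2): 16 → Q
T(19)+F(5): 24 → Y
U(20)+V(21): 41≡15 → P
Q(16)+F(5): 21 → V
S(18)+X(23): 41≡15 → P
H(7)+C(2): 9 → J
X(23)+F(5): 28≡2 → C
J(9)+V(21): 30≡4 → E
P(15)+F(5): 20 → U
O(14)+X(23): 37≡11 → L

OYRXQYPVPJCEUL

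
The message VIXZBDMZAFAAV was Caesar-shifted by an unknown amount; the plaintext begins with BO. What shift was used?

From the crib: V(21)−B(1)=20, so the shift is 20.

20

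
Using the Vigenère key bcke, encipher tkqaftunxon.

umaegveryqx

Repeat the key across the message: bckebckebck
t(19)+b(1): 20 → u
k(10)+c(2): 12 → m
q(16)+k(10): 26≡0 → a
a(0)+e(4): 4 → e
f(5)+b(1): 6 → g
t(19)+c(2): 21 → v
u(20)+k(10): 30≡4 → e
n(13)+e(4): 17 → r
x(23)+b(1): 24 → y
o(14)+c(2): 16 → q
n(13)+k(10): 23 → x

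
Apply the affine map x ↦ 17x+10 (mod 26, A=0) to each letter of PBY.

P(15): 17·15+10=265≡5 → F
B(1): 17·1+10=27≡1 → B
Y(24): 17·24+10=418≡2 → C

FBC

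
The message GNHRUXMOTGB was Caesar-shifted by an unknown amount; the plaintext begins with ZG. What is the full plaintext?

From the crib: G(6)−Z(25)=-19≡7, so the shift is 7.
Subtract 7 from each ciphertext letter:
G(6): 6−7=-1≡25 → Z
N(13): 13−7=6 → G
H(7): 7−7=0 → A
R(17): 17−7=10 → K
U(20): 20−7=13 → N
X(23): 23−7=16 → Q
M(12): 12−7=5 → F
O(14): 14−7=7 → H
T(19): 19−7=12 → M
G(6): 6−7=-1≡25 → Z
B(1): 1−7=-6≡20 → U

ZGAKNQFHMZU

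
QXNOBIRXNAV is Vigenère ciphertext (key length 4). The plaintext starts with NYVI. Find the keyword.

DZSG

Subtract each crib letter from the matching ciphertext letter (mod 26):
Q(16)−N(13)=3 → D
X(23)−Y(24)=-1≡25 → Z
N(13)−V(21)=-8≡18 → S
O(14)−I(8)=6 → G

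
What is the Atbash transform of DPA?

WKZ

D(3) → W(22)
P(15) → K(10)
A(0) → Z(25)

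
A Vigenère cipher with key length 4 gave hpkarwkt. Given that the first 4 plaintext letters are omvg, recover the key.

Subtract each crib letter from the matching ciphertext letter (mod 26):
h(7)−o(14)=-7≡19 → t
p(15)−m(12)=3 → d
k(10)−v(21)=-11≡15 → p
a(0)−g(6)=-6≡20 → u

tdpu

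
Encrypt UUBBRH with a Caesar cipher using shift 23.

U(20): 20+23=43≡17 → R
U(20): 20+23=43≡17 → R
B(1): 1+23=24 → Y
B(1): 1+23=24 → Y
R(17): 17+23=40≡14 → O
H(7): 7+23=30≡4 → E

RRYYOE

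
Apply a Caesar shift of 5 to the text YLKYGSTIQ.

DQPDLXYNV

Y(24): 24+5=29≡3 → D
L(11): 11+5=16 → Q
K(10): 10+5=15 → P
Y(24): 24+5=29≡3 → D
G(6): 6+5=11 → L
S(18): 18+5=23 → X
T(19): 19+5=24 → Y
I(8): 8+5=13 → N
Q(16): 16+5=21 → V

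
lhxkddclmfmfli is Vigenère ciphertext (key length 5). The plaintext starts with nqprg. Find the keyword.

Subtract each crib letter from the matching ciphertext letter (mod 26):
l(11)−n(13)=-2≡24 → y
h(7)−q(16)=-9≡17 → r
x(23)−p(15)=8 → i
k(10)−r(17)=-7≡19 → t
d(3)−g(6)=-3≡23 → x

yritx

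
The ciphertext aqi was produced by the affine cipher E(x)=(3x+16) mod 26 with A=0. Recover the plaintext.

The inverse of 3 mod 26 is 9, since 3·9=27≡1. Apply D(y)=9·(y−16) mod 26:
a(0): 9·(0−16)=-144≡12 → m
q(16): 9·(16−16)=0 → a
i(8): 9·(8−16)=-72≡6 → g

mag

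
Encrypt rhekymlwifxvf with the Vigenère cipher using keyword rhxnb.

Repeat the key across the message: rhxnbrhxnbrhx
r(17)+r(17): 34≡8 → i
h(7)+h(7): 14 → o
e(4)+x(23): 27≡1 → b
k(10)+n(13): 23 → x
y(24)+b(1): 25 → z
m(12)+r(17): 29≡3 → d
l(11)+h(7): 18 → s
w(22)+x(23): 45≡19 → t
i(8)+n(13): 21 → v
f(5)+b(1): 6 → g
x(23)+r(17): 40≡14 → o
v(21)+h(7): 28≡2 → c
f(5)+x(23): 28≡2 → c

iobxzdstvgocc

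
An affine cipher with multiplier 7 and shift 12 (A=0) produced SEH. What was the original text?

The inverse of 7 mod 26 is 15, since 7·15=105≡1. Apply D(y)=15·(y−12) mod 26:
S(18): 15·(18−12)=90≡12 → M
E(4): 15·(4−12)=-120≡10 → K
H(7): 15·(7−12)=-75≡3 → D

MKD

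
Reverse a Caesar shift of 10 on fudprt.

f(5): 5−10=-5≡21 → v
u(20): 20−10=10 → k
d(3): 3−10=-7≡19 → t
p(15): 15−10=5 → f
r(17): 17−10=7 → h
t(19): 19−10=9 → j

vktfhj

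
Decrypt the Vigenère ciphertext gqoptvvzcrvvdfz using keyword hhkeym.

Repeat the key across the ciphertext: hhkeymhhkeymhhk
g(6)−h(7): -1≡25 → z
q(16)−h(7): 9 → j
o(14)−k(10): 4 → e
p(15)−e(4): 11 → l
t(19)−y(24): -5≡21 → v
v(21)−m(12): 9 → j
v(21)−h(7): 14 → o
z(25)−h(7): 18 → s
c(2)−k(10): -8≡18 → s
r(17)−e(4): 13 → n
v(21)−y(24): -3≡23 → x
v(21)−m(12): 9 → j
d(3)−h(7): -4≡22 → w
f(5)−h(7): -2≡24 → y
z(25)−k(10): 15 → p

zjelvjossnxjwyp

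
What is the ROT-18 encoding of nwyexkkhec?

n(13): 13+18=31≡5 → f
w(22): 22+18=40≡14 → o
y(24): 24+18=42≡16 → q
e(4): 4+18=22 → w
x(23): 23+18=41≡15 → p
k(10): 10+18=28≡2 → c
k(10): 10+18=28≡2 → c
h(7): 7+18=25 → z
e(4): 4+18=22 → w
c(2): 2+18=20 → u

foqwpcczwu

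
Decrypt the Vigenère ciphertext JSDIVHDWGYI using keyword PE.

Repeat the key across the ciphertext: PEPEPEPEPEP
J(9)−P(15): -6≡20 → U
S(18)−E(4): 14 → O
D(3)−P(15): -12≡14 → O
I(8)−E(4): 4 → E
V(21)−P(15): 6 → G
H(7)−E(4): 3 → D
D(3)−P(15): -12≡14 → O
W(22)−E(4): 18 → S
G(6)−P(15): -9≡17 → R
Y(24)−E(4): 20 → U
I(8)−P(15): -7≡19 → T

UOOEGDOSRUT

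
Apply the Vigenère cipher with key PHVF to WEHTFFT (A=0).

LLCYUMO

Repeat the key across the message: PHVFPHV
W(22)+P(15): 37≡11 → L
E(4)+H(7): 11 → L
H(7)+V(21): 28≡2 → C
T(19)+F(5): 24 → Y
F(5)+P(15): 20 → U
F(5)+H(7): 12 → M
T(19)+V(21): 40≡14 → O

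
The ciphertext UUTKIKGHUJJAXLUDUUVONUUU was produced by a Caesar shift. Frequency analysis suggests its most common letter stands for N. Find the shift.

The most frequent ciphertext letter is U (appears 9 times).
U is position 20; N is position 13.
Shift = 7.

7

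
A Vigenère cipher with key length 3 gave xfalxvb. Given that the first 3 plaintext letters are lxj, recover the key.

Subtract each crib letter from the matching ciphertext letter (mod 26):
x(23)−l(11)=12 → m
f(5)−x(23)=-18≡8 → i
a(0)−j(9)=-9≡17 → r

mir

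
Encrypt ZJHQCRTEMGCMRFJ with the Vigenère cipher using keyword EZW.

DIDUBNXDIKBIVEF

Repeat the key across the message: EZWEZWEZWEZWEZW
Z(25)+E(4): 29≡3 → D
J(9)+Z(25): 34≡8 → I
H(7)+W(22): 29≡3 → D
Q(16)+E(4): 20 → U
C(2)+Z(25): 27≡1 → B
R(17)+W(22): 39≡13 → N
T(19)+E(4): 23 → X
E(4)+Z(25): 29≡3 → D
M(12)+W(22): 34≡8 → I
G(6)+E(4): 10 → K
C(2)+Z(25): 27≡1 → B
M(12)+W(22): 34≡8 → I
R(17)+E(4): 21 → V
F(5)+Z(25): 30≡4 → E
J(9)+W(22): 31≡5 → F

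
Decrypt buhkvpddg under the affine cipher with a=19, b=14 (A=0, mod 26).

The inverse of 19 mod 26 is 11, since 19·11=209≡1. Apply D(y)=11·(y−14) mod 26:
b(1): 11·(1−14)=-143≡13 → n
u(20): 11·(20−14)=66≡14 → o
h(7): 11·(7−14)=-77≡1 → b
k(10): 11·(10−14)=-44≡8 → i
v(21): 11·(21−14)=77≡25 → z
p(15): 11·(15−14)=11 → l
d(3): 11·(3−14)=-121≡9 → j
d(3): 11·(3−14)=-121≡9 → j
g(6): 11·(6−14)=-88≡16 → q

nobizljjq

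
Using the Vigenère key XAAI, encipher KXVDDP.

Repeat the key across the message: XAAIXA
K(10)+X(23): 33≡7 → H
X(23)+A(0): 23 → X
V(21)+A(0): 21 → V
D(3)+I(8): 11 → L
D(3)+X(23): 26≡0 → A
P(15)+A(0): 15 → P

HXVLAP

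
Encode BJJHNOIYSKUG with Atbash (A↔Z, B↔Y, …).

B(1) → Y(24)
J(9) → Q(16)
J(9) → Q(16)
H(7) → S(18)
N(13) → M(12)
O(14) → L(11)
I(8) → R(17)
Y(24) → B(1)
S(18) → H(7)
K(10) → P(15)
U(20) → F(5)
G(6) → T(19)

YQQSMLRBHPFT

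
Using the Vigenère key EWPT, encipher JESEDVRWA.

Repeat the key across the message: EWPTEWPTE
J(9)+E(4): 13 → N
E(4)+W(22): 26≡0 → A
S(18)+P(15): 33≡7 → H
E(4)+T(19): 23 → X
D(3)+E(4): 7 → H
V(21)+W(22): 43≡17 → R
R(17)+P(15): 32≡6 → G
W(22)+T(19): 41≡15 → P
A(0)+E(4): 4 → E

NAHXHRGPE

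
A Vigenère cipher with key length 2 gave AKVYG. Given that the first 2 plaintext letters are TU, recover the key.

Subtract each crib letter from the matching ciphertext letter (mod 26):
A(0)−T(19)=-19≡7 → H
K(10)−U(20)=-10≡16 → Q

HQ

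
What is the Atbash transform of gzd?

taw

g(6) → t(19)
z(25) → a(0)
d(3) → w(22)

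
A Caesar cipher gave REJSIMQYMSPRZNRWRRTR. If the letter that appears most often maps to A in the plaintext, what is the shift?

17

The most frequent ciphertext letter is R (appears 6 times).
R is position 17; A is position 0.
Shift = 17.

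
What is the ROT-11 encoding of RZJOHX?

R(17): 17+11=28≡2 → C
Z(25): 25+11=36≡10 → K
J(9): 9+11=20 → U
O(14): 14+11=25 → Z
H(7): 7+11=18 → S
X(23): 23+11=34≡8 → I

CKUZSI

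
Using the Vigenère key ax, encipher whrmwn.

werjwk

Repeat the key across the message: axaxax
w(22)+a(0): 22 → w
h(7)+x(23): 30≡4 → e
r(17)+a(0): 17 → r
m(12)+x(23): 35≡9 → j
w(22)+a(0): 22 → w
n(13)+x(23): 36≡10 → k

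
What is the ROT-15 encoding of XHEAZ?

X(23): 23+15=38≡12 → M
H(7): 7+15=22 → W
E(4): 4+15=19 → T
A(0): 0+15=15 → P
Z(25): 25+15=40≡14 → O

MWTPO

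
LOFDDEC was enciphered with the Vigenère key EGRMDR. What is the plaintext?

Repeat the key across the ciphertext: EGRMDRE
L(11)−E(4): 7 → H
O(14)−G(6): 8 → I
F(5)−R(17): -12≡14 → O
D(3)−M(12): -9≡17 → R
D(3)−D(3): 0 → A
E(4)−R(17): -13≡13 → N
C(2)−E(4): -2≡24 → Y

HIORANY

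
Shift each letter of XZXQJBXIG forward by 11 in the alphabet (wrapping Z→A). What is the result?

X(23): 23+11=34≡8 → I
Z(25): 25+11=36≡10 → K
X(23): 23+11=34≡8 → I
Q(16): 16+11=27≡1 → B
J(9): 9+11=20 → U
B(1): 1+11=12 → M
X(23): 23+11=34≡8 → I
I(8): 8+11=19 → T
G(6): 6+11=17 → R

IKIBUMITR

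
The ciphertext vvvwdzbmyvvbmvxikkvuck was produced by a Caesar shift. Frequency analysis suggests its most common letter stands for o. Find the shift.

7

The most frequent ciphertext letter is v (appears 7 times).
v is position 21; o is position 14.
Shift = 7.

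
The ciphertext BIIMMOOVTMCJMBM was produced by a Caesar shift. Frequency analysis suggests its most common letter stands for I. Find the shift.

4

The most frequent ciphertext letter is M (appears 5 times).
M is position 12; I is position 8.
Shift = 4.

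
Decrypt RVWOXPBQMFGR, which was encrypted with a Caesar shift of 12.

R(17): 17−12=5 → F
V(21): 21−12=9 → J
W(22): 22−12=10 → K
O(14): 14−12=2 → C
X(23): 23−12=11 → L
P(15): 15−12=3 → D
B(1): 1−12=-11≡15 → P
Q(16): 16−12=4 → E
M(12): 12−12=0 → A
F(5): 5−12=-7≡19 → T
G(6): 6−12=-6≡20 → U
R(17): 17−12=5 → F

FJKCLDPEATUF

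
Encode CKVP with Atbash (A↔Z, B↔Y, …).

XPEK

C(2) → X(23)
K(10) → P(15)
V(21) → E(4)
P(15) → K(10)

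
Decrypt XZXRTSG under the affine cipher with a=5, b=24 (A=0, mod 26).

The inverse of 5 mod 26 is 21, since 5·21=105≡1. Apply D(y)=21·(y−24) mod 26:
X(23): 21·(23−24)=-21≡5 → F
Z(25): 21·(25−24)=21 → V
X(23): 21·(23−24)=-21≡5 → F
R(17): 21·(17−24)=-147≡9 → J
T(19): 21·(19−24)=-105≡25 → Z
S(18): 21·(18−24)=-126≡4 → E
G(6): 21·(6−24)=-378≡12 → M

FVFJZEM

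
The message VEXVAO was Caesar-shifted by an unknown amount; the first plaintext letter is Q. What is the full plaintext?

From the crib: V(21)−Q(16)=5, so the shift is 5.
Subtract 5 from each ciphertext letter:
V(21): 21−5=16 → Q
E(4): 4−5=-1≡25 → Z
X(23): 23−5=18 → S
V(21): 21−5=16 → Q
A(0): 0−5=-5≡21 → V
O(14): 14−5=9 → J

QZSQVJ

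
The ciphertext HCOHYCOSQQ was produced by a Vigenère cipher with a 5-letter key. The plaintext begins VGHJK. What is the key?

MWHYO

Subtract each crib letter from the matching ciphertext letter (mod 26):
H(7)−V(21)=-14≡12 → M
C(2)−G(6)=-4≡22 → W
O(14)−H(7)=7 → H
H(7)−J(9)=-2≡24 → Y
Y(24)−K(10)=14 → O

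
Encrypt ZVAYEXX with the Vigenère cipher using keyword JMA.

Repeat the key across the message: JMAJMAJ
Z(25)+J(9): 34≡8 → I
V(21)+M(12): 33≡7 → H
A(0)+A(0): 0 → A
Y(24)+J(9): 33≡7 → H
E(4)+M(12): 16 → Q
X(23)+A(0): 23 → X
X(23)+J(9): 32≡6 → G

IHAHQXG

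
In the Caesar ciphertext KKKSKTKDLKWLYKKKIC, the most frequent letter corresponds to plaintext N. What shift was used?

23

The most frequent ciphertext letter is K (appears 9 times).
K is position 10; N is position 13.
Shift = -3≡23.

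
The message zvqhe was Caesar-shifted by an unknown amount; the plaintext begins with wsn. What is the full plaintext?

wsneb

From the crib: z(25)−w(22)=3, so the shift is 3.
Subtract 3 from each ciphertext letter:
z(25): 25−3=22 → w
v(21): 21−3=18 → s
q(16): 16−3=13 → n
h(7): 7−3=4 → e
e(4): 4−3=1 → b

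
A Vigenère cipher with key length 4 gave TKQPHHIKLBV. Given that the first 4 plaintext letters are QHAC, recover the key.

DDQN

Subtract each crib letter from the matching ciphertext letter (mod 26):
T(19)−Q(16)=3 → D
K(10)−H(7)=3 → D
Q(16)−A(0)=16 → Q
P(15)−C(2)=13 → N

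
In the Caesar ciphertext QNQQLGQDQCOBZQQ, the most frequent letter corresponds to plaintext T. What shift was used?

The most frequent ciphertext letter is Q (appears 7 times).
Q is position 16; T is position 19.
Shift = -3≡23.

23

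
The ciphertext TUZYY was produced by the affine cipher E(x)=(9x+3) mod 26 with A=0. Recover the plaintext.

WZOLL

The inverse of 9 mod 26 is 3, since 9·3=27≡1. Apply D(y)=3·(y−3) mod 26:
T(19): 3·(19−3)=48≡22 → W
U(20): 3·(20−3)=51≡25 → Z
Z(25): 3·(25−3)=66≡14 → O
Y(24): 3·(24−3)=63≡11 → L
Y(24): 3·(24−3)=63≡11 → L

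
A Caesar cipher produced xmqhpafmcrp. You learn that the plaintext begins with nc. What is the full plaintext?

ncgxfqvcshf

From the crib: x(23)−n(13)=10, so the shift is 10.
Subtract 10 from each ciphertext letter:
x(23): 23−10=13 → n
m(12): 12−10=2 → c
q(16): 16−10=6 → g
h(7): 7−10=-3≡23 → x
p(15): 15−10=5 → f
a(0): 0−10=-10≡16 → q
f(5): 5−10=-5≡21 → v
m(12): 12−10=2 → c
c(2): 2−10=-8≡18 → s
r(17): 17−10=7 → h
p(15): 15−10=5 → f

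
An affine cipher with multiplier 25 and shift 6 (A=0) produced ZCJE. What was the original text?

The inverse of 25 mod 26 is 25, since 25·25=625≡1. Apply D(y)=25·(y−6) mod 26:
Z(25): 25·(25−6)=475≡7 → H
C(2): 25·(2−6)=-100≡4 → E
J(9): 25·(9−6)=75≡23 → X
E(4): 25·(4−6)=-50≡2 → C

HEXC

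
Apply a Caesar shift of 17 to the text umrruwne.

u(20): 20+17=37≡11 → l
m(12): 12+17=29≡3 → d
r(17): 17+17=34≡8 → i
r(17): 17+17=34≡8 → i
u(20): 20+17=37≡11 → l
w(22): 22+17=39≡13 → n
n(13): 13+17=30≡4 → e
e(4): 4+17=21 → v

ldiilnev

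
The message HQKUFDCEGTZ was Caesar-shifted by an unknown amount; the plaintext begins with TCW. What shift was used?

14

From the crib: H(7)−T(19)=-12≡14, so the shift is 14.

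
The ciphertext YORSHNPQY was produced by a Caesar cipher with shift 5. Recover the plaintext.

TJMNCIKLT

Y(24): 24−5=19 → T
O(14): 14−5=9 → J
R(17): 17−5=12 → M
S(18): 18−5=13 → N
H(7): 7−5=2 → C
N(13): 13−5=8 → I
P(15): 15−5=10 → K
Q(16): 16−5=11 → L
Y(24): 24−5=19 → T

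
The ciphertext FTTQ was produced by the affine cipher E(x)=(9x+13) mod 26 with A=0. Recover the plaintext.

The inverse of 9 mod 26 is 3, since 9·3=27≡1. Apply D(y)=3·(y−13) mod 26:
F(5): 3·(5−13)=-24≡2 → C
T(19): 3·(19−13)=18 → S
T(19): 3·(19−13)=18 → S
Q(16): 3·(16−13)=9 → J

CSSJ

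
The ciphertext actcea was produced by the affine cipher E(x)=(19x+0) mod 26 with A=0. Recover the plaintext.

The inverse of 19 mod 26 is 11, since 19·11=209≡1. Apply D(y)=11·(y−0) mod 26:
a(0): 11·(0−0)=0 → a
c(2): 11·(2−0)=22 → w
t(19): 11·(19−0)=209≡1 → b
c(2): 11·(2−0)=22 → w
e(4): 11·(4−0)=44≡18 → s
a(0): 11·(0−0)=0 → a

awbwsa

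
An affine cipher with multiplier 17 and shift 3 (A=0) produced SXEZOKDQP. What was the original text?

The inverse of 17 mod 26 is 23, since 17·23=391≡1. Apply D(y)=23·(y−3) mod 26:
S(18): 23·(18−3)=345≡7 → H
X(23): 23·(23−3)=460≡18 → S
E(4): 23·(4−3)=23 → X
Z(25): 23·(25−3)=506≡12 → M
O(14): 23·(14−3)=253≡19 → T
K(10): 23·(10−3)=161≡5 → F
D(3): 23·(3−3)=0 → A
Q(16): 23·(16−3)=299≡13 → N
P(15): 23·(15−3)=276≡16 → Q

HSXMTFANQ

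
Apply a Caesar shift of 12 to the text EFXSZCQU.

E(4): 4+12=16 → Q
F(5): 5+12=17 → R
X(23): 23+12=35≡9 → J
S(18): 18+12=30≡4 → E
Z(25): 25+12=37≡11 → L
C(2): 2+12=14 → O
Q(16): 16+12=28≡2 → C
U(20): 20+12=32≡6 → G

QRJELOCG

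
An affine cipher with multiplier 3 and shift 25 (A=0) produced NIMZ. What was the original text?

The inverse of 3 mod 26 is 9, since 3·9=27≡1. Apply D(y)=9·(y−25) mod 26:
N(13): 9·(13−25)=-108≡22 → W
I(8): 9·(8−25)=-153≡3 → D
M(12): 9·(12−25)=-117≡13 → N
Z(25): 9·(25−25)=0 → A

WDNA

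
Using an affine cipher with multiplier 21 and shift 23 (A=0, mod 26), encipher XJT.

MEG

X(23): 21·23+23=506≡12 → M
J(9): 21·9+23=212≡4 → E
T(19): 21·19+23=422≡6 → G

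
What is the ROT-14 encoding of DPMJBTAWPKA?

D(3): 3+14=17 → R
P(15): 15+14=29≡3 → D
M(12): 12+14=26≡0 → A
J(9): 9+14=23 → X
B(1): 1+14=15 → P
T(19): 19+14=33≡7 → H
A(0): 0+14=14 → O
W(22): 22+14=36≡10 → K
P(15): 15+14=29≡3 → D
K(10): 10+14=24 → Y
A(0): 0+14=14 → O

RDAXPHOKDYO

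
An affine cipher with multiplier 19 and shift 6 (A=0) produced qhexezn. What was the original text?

glefebz

The inverse of 19 mod 26 is 11, since 19·11=209≡1. Apply D(y)=11·(y−6) mod 26:
q(16): 11·(16−6)=110≡6 → g
h(7): 11·(7−6)=11 → l
e(4): 11·(4−6)=-22≡4 → e
x(23): 11·(23−6)=187≡5 → f
e(4): 11·(4−6)=-22≡4 → e
z(25): 11·(25−6)=209≡1 → b
n(13): 11·(13−6)=77≡25 → z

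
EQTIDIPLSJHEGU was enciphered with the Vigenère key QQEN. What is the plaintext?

Repeat the key across the ciphertext: QQENQQENQQENQQ
E(4)−Q(16): -12≡14 → O
Q(16)−Q(16): 0 → A
T(19)−E(4): 15 → P
I(8)−N(13): -5≡21 → V
D(3)−Q(16): -13≡13 → N
I(8)−Q(16): -8≡18 → S
P(15)−E(4): 11 → L
L(11)−N(13): -2≡24 → Y
S(18)−Q(16): 2 → C
J(9)−Q(16): -7≡19 → T
H(7)−E(4): 3 → D
E(4)−N(13): -9≡17 → R
G(6)−Q(16): -10≡16 → Q
U(20)−Q(16): 4 → E

OAPVNSLYCTDRQE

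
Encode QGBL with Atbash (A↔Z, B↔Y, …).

Q(16) → J(9)
G(6) → T(19)
B(1) → Y(24)
L(11) → O(14)

JTYO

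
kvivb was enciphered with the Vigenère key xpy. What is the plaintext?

ngkym

Repeat the key across the ciphertext: xpyxp
k(10)−x(23): -13≡13 → n
v(21)−p(15): 6 → g
i(8)−y(24): -16≡10 → k
v(21)−x(23): -2≡24 → y
b(1)−p(15): -14≡12 → m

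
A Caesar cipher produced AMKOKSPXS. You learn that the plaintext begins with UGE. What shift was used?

6

From the crib: A(0)−U(20)=-20≡6, so the shift is 6.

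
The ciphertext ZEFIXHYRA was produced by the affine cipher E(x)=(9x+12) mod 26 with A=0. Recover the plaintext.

The inverse of 9 mod 26 is 3, since 9·3=27≡1. Apply D(y)=3·(y−12) mod 26:
Z(25): 3·(25−12)=39≡13 → N
E(4): 3·(4−12)=-24≡2 → C
F(5): 3·(5−12)=-21≡5 → F
I(8): 3·(8−12)=-12≡14 → O
X(23): 3·(23−12)=33≡7 → H
H(7): 3·(7−12)=-15≡11 → L
Y(24): 3·(24−12)=36≡10 → K
R(17): 3·(17−12)=15 → P
A(0): 3·(0−12)=-36≡16 → Q

NCFOHLKPQ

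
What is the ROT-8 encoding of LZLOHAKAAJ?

L(11): 11+8=19 → T
Z(25): 25+8=33≡7 → H
L(11): 11+8=19 → T
O(14): 14+8=22 → W
H(7): 7+8=15 → P
A(0): 0+8=8 → I
K(10): 10+8=18 → S
A(0): 0+8=8 → I
A(0): 0+8=8 → I
J(9): 9+8=17 → R

THTWPISIIR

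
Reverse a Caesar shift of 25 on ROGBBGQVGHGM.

R(17): 17−25=-8≡18 → S
O(14): 14−25=-11≡15 → P
G(6): 6−25=-19≡7 → H
B(1): 1−25=-24≡2 → C
B(1): 1−25=-24≡2 → C
G(6): 6−25=-19≡7 → H
Q(16): 16−25=-9≡17 → R
V(21): 21−25=-4≡22 → W
G(6): 6−25=-19≡7 → H
H(7): 7−25=-18≡8 → I
G(6): 6−25=-19≡7 → H
M(12): 12−25=-13≡13 → N

SPHCCHRWHIHN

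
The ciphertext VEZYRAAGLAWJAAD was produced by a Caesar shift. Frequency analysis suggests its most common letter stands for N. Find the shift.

13

The most frequent ciphertext letter is A (appears 5 times).
A is position 0; N is position 13.
Shift = -13≡13.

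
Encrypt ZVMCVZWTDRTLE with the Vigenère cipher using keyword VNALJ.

Repeat the key across the message: VNALJVNALJVNA
Z(25)+V(21): 46≡20 → U
V(21)+N(13): 34≡8 → I
M(12)+A(0): 12 → M
C(2)+L(11): 13 → N
V(21)+J(9): 30≡4 → E
Z(25)+V(21): 46≡20 → U
W(22)+N(13): 35≡9 → J
T(19)+A(0): 19 → T
D(3)+L(11): 14 → O
R(17)+J(9): 26≡0 → A
T(19)+V(21): 40≡14 → O
L(11)+N(13): 24 → Y
E(4)+A(0): 4 → E

UIMNEUJTOAOYE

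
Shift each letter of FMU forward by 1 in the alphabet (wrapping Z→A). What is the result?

GNV

F(5): 5+1=6 → G
M(12): 12+1=13 → N
U(20): 20+1=21 → V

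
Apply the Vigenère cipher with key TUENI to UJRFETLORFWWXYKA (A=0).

Repeat the key across the message: TUENITUENITUENIT
U(20)+T(19): 39≡13 → N
J(9)+U(20): 29≡3 → D
R(17)+E(4): 21 → V
F(5)+N(13): 18 → S
E(4)+I(8): 12 → M
T(19)+T(19): 38≡12 → M
L(11)+U(20): 31≡5 → F
O(14)+E(4): 18 → S
R(17)+N(13): 30≡4 → E
F(5)+I(8): 13 → N
W(22)+T(19): 41≡15 → P
W(22)+U(20): 42≡16 → Q
X(23)+E(4): 27≡1 → B
Y(24)+N(13): 37≡11 → L
K(10)+I(8): 18 → S
A(0)+T(19): 19 → T

NDVSMMFSENPQBLST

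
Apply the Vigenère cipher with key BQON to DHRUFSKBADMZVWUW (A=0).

Repeat the key across the message: BQONBQONBQONBQON
D(3)+B(1): 4 → E
H(7)+Q(16): 23 → X
R(17)+O(14): 31≡5 → F
U(20)+N(13): 33≡7 → H
F(5)+B(1): 6 → G
S(18)+Q(16): 34≡8 → I
K(10)+O(14): 24 → Y
B(1)+N(13): 14 → O
A(0)+B(1): 1 → B
D(3)+Q(16): 19 → T
M(12)+O(14): 26≡0 → A
Z(25)+N(13): 38≡12 → M
V(21)+B(1): 22 → W
W(22)+Q(16): 38≡12 → M
U(20)+O(14): 34≡8 → I
W(22)+N(13): 35≡9 → J

EXFHGIYOBTAMWMIJ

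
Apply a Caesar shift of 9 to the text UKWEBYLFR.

U(20): 20+9=29≡3 → D
K(10): 10+9=19 → T
W(22): 22+9=31≡5 → F
E(4): 4+9=13 → N
B(1): 1+9=10 → K
Y(24): 24+9=33≡7 → H
L(11): 11+9=20 → U
F(5): 5+9=14 → O
R(17): 17+9=26≡0 → A

DTFNKHUOA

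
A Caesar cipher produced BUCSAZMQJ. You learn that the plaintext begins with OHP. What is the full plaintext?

OHPFNMZDW

From the crib: B(1)−O(14)=-13≡13, so the shift is 13.
Subtract 13 from each ciphertext letter:
B(1): 1−13=-12≡14 → O
U(20): 20−13=7 → H
C(2): 2−13=-11≡15 → P
S(18): 18−13=5 → F
A(0): 0−13=-13≡13 → N
Z(25): 25−13=12 → M
M(12): 12−13=-1≡25 → Z
Q(16): 16−13=3 → D
J(9): 9−13=-4≡22 → W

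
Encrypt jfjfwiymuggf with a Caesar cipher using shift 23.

gcgctfvjrddc

j(9): 9+23=32≡6 → g
f(5): 5+23=28≡2 → c
j(9): 9+23=32≡6 → g
f(5): 5+23=28≡2 → c
w(22): 22+23=45≡19 → t
i(8): 8+23=31≡5 → f
y(24): 24+23=47≡21 → v
m(12): 12+23=35≡9 → j
u(20): 20+23=43≡17 → r
g(6): 6+23=29≡3 → d
g(6): 6+23=29≡3 → d
f(5): 5+23=28≡2 → c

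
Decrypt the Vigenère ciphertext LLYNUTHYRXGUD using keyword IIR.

DDHFMCZQAPYDV

Repeat the key across the ciphertext: IIRIIRIIRIIRI
L(11)−I(8): 3 → D
L(11)−I(8): 3 → D
Y(24)−R(17): 7 → H
N(13)−I(8): 5 → F
U(20)−I(8): 12 → M
T(19)−R(17): 2 → C
H(7)−I(8): -1≡25 → Z
Y(24)−I(8): 16 → Q
R(17)−R(17): 0 → A
X(23)−I(8): 15 → P
G(6)−I(8): -2≡24 → Y
U(20)−R(17): 3 → D
D(3)−I(8): -5≡21 → V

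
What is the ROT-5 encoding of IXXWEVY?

I(8): 8+5=13 → N
X(23): 23+5=28≡2 → C
X(23): 23+5=28≡2 → C
W(22): 22+5=27≡1 → B
E(4): 4+5=9 → J
V(21): 21+5=26≡0 → A
Y(24): 24+5=29≡3 → D

NCCBJAD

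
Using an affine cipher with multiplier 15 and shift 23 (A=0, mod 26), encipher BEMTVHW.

MFVWAYP

B(1): 15·1+23=38≡12 → M
E(4): 15·4+23=83≡5 → F
M(12): 15·12+23=203≡21 → V
T(19): 15·19+23=308≡22 → W
V(21): 15·21+23=338≡0 → A
H(7): 15·7+23=128≡24 → Y
W(22): 15·22+23=353≡15 → P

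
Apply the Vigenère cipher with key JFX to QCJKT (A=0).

Repeat the key across the message: JFXJF
Q(16)+J(9): 25 → Z
C(2)+F(5): 7 → H
J(9)+X(23): 32≡6 → G
K(10)+J(9): 19 → T
T(19)+F(5): 24 → Y

ZHGTY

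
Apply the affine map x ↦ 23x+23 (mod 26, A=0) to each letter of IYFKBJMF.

I(8): 23·8+23=207≡25 → Z
Y(24): 23·24+23=575≡3 → D
F(5): 23·5+23=138≡8 → I
K(10): 23·10+23=253≡19 → T
B(1): 23·1+23=46≡20 → U
J(9): 23·9+23=230≡22 → W
M(12): 23·12+23=299≡13 → N
F(5): 23·5+23=138≡8 → I

ZDITUWNI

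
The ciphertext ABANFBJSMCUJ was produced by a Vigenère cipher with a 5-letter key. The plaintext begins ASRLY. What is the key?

AJJCH

Subtract each crib letter from the matching ciphertext letter (mod 26):
A(0)−A(0)=0 → A
B(1)−S(18)=-17≡9 → J
A(0)−R(17)=-17≡9 → J
N(13)−L(11)=2 → C
F(5)−Y(24)=-19≡7 → H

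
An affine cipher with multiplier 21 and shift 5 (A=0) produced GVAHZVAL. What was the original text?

The inverse of 21 mod 26 is 5, since 21·5=105≡1. Apply D(y)=5·(y−5) mod 26:
G(6): 5·(6−5)=5 → F
V(21): 5·(21−5)=80≡2 → C
A(0): 5·(0−5)=-25≡1 → B
H(7): 5·(7−5)=10 → K
Z(25): 5·(25−5)=100≡22 → W
V(21): 5·(21−5)=80≡2 → C
A(0): 5·(0−5)=-25≡1 → B
L(11): 5·(11−5)=30≡4 → E

FCBKWCBE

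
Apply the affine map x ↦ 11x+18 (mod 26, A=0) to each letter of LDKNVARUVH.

JZYFPSXEPR

L(11): 11·11+18=139≡9 → J
D(3): 11·3+18=51≡25 → Z
K(10): 11·10+18=128≡24 → Y
N(13): 11·13+18=161≡5 → F
V(21): 11·21+18=249≡15 → P
A(0): 11·0+18=18 → S
R(17): 11·17+18=205≡23 → X
U(20): 11·20+18=238≡4 → E
V(21): 11·21+18=249≡15 → P
H(7): 11·7+18=95≡17 → R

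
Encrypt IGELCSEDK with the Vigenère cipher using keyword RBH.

Repeat the key across the message: RBHRBHRBH
I(8)+R(17): 25 → Z
G(6)+B(1): 7 → H
E(4)+H(7): 11 → L
L(11)+R(17): 28≡2 → C
C(2)+B(1): 3 → D
S(18)+H(7): 25 → Z
E(4)+R(17): 21 → V
D(3)+B(1): 4 → E
K(10)+H(7): 17 → R

ZHLCDZVER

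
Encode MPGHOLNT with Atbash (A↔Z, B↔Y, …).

NKTSLOMG

M(12) → N(13)
P(15) → K(10)
G(6) → T(19)
H(7) → S(18)
O(14) → L(11)
L(11) → O(14)
N(13) → M(12)
T(19) → G(6)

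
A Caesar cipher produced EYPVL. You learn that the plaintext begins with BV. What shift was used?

From the crib: E(4)−B(1)=3, so the shift is 3.

3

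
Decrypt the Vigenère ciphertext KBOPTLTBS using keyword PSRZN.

VJXQGWBKT

Repeat the key across the ciphertext: PSRZNPSRZ
K(10)−P(15): -5≡21 → V
B(1)−S(18): -17≡9 → J
O(14)−R(17): -3≡23 → X
P(15)−Z(25): -10≡16 → Q
T(19)−N(13): 6 → G
L(11)−P(15): -4≡22 → W
T(19)−S(18): 1 → B
B(1)−R(17): -16≡10 → K
S(18)−Z(25): -7≡19 → T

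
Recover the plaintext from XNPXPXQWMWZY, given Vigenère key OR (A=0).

JWBGBGCFYFLH

Repeat the key across the ciphertext: OROROROROROR
X(23)−O(14): 9 → J
N(13)−R(17): -4≡22 → W
P(15)−O(14): 1 → B
X(23)−R(17): 6 → G
P(15)−O(14): 1 → B
X(23)−R(17): 6 → G
Q(16)−O(14): 2 → C
W(22)−R(17): 5 → F
M(12)−O(14): -2≡24 → Y
W(22)−R(17): 5 → F
Z(25)−O(14): 11 → L
Y(24)−R(17): 7 → H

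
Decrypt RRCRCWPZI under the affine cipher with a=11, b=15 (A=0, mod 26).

MMNMNDAIX

The inverse of 11 mod 26 is 19, since 11·19=209≡1. Apply D(y)=19·(y−15) mod 26:
R(17): 19·(17−15)=38≡12 → M
R(17): 19·(17−15)=38≡12 → M
C(2): 19·(2−15)=-247≡13 → N
R(17): 19·(17−15)=38≡12 → M
C(2): 19·(2−15)=-247≡13 → N
W(22): 19·(22−15)=133≡3 → D
P(15): 19·(15−15)=0 → A
Z(25): 19·(25−15)=190≡8 → I
I(8): 19·(8−15)=-133≡23 → X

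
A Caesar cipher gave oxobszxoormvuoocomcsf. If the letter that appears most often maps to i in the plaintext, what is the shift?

The most frequent ciphertext letter is o (appears 7 times).
o is position 14; i is position 8.
Shift = 6.

6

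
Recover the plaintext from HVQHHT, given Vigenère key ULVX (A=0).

NKVKNI

Repeat the key across the ciphertext: ULVXUL
H(7)−U(20): -13≡13 → N
V(21)−L(11): 10 → K
Q(16)−V(21): -5≡21 → V
H(7)−X(23): -16≡10 → K
H(7)−U(20): -13≡13 → N
T(19)−L(11): 8 → I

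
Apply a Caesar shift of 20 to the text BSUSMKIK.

B(1): 1+20=21 → V
S(18): 18+20=38≡12 → M
U(20): 20+20=40≡14 → O
S(18): 18+20=38≡12 → M
M(12): 12+20=32≡6 → G
K(10): 10+20=30≡4 → E
I(8): 8+20=28≡2 → C
K(10): 10+20=30≡4 → E

VMOMGECE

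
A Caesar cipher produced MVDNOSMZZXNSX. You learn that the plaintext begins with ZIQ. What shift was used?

13

From the crib: M(12)−Z(25)=-13≡13, so the shift is 13.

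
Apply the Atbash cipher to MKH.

M(12) → N(13)
K(10) → P(15)
H(7) → S(18)

NPS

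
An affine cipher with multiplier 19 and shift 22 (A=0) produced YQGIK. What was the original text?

The inverse of 19 mod 26 is 11, since 19·11=209≡1. Apply D(y)=11·(y−22) mod 26:
Y(24): 11·(24−22)=22 → W
Q(16): 11·(16−22)=-66≡12 → M
G(6): 11·(6−22)=-176≡6 → G
I(8): 11·(8−22)=-154≡2 → C
K(10): 11·(10−22)=-132≡24 → Y

WMGCY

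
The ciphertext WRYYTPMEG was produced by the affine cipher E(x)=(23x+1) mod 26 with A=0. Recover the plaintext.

TMBBUEFZH

The inverse of 23 mod 26 is 17, since 23·17=391≡1. Apply D(y)=17·(y−1) mod 26:
W(22): 17·(22−1)=357≡19 → T
R(17): 17·(17−1)=272≡12 → M
Y(24): 17·(24−1)=391≡1 → B
Y(24): 17·(24−1)=391≡1 → B
T(19): 17·(19−1)=306≡20 → U
P(15): 17·(15−1)=238≡4 → E
M(12): 17·(12−1)=187≡5 → F
E(4): 17·(4−1)=51≡25 → Z
G(6): 17·(6−1)=85≡7 → H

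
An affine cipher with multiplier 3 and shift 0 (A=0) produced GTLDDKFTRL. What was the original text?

The inverse of 3 mod 26 is 9, since 3·9=27≡1. Apply D(y)=9·(y−0) mod 26:
G(6): 9·(6−0)=54≡2 → C
T(19): 9·(19−0)=171≡15 → P
L(11): 9·(11−0)=99≡21 → V
D(3): 9·(3−0)=27≡1 → B
D(3): 9·(3−0)=27≡1 → B
K(10): 9·(10−0)=90≡12 → M
F(5): 9·(5−0)=45≡19 → T
T(19): 9·(19−0)=171≡15 → P
R(17): 9·(17−0)=153≡23 → X
L(11): 9·(11−0)=99≡21 → V

CPVBBMTPXV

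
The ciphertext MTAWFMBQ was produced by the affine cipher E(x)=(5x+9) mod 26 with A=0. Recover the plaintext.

The inverse of 5 mod 26 is 21, since 5·21=105≡1. Apply D(y)=21·(y−9) mod 26:
M(12): 21·(12−9)=63≡11 → L
T(19): 21·(19−9)=210≡2 → C
A(0): 21·(0−9)=-189≡19 → T
W(22): 21·(22−9)=273≡13 → N
F(5): 21·(5−9)=-84≡20 → U
M(12): 21·(12−9)=63≡11 → L
B(1): 21·(1−9)=-168≡14 → O
Q(16): 21·(16−9)=147≡17 → R

LCTNULOR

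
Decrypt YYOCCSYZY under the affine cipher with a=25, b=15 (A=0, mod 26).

The inverse of 25 mod 26 is 25, since 25·25=625≡1. Apply D(y)=25·(y−15) mod 26:
Y(24): 25·(24−15)=225≡17 → R
Y(24): 25·(24−15)=225≡17 → R
O(14): 25·(14−15)=-25≡1 → B
C(2): 25·(2−15)=-325≡13 → N
C(2): 25·(2−15)=-325≡13 → N
S(18): 25·(18−15)=75≡23 → X
Y(24): 25·(24−15)=225≡17 → R
Z(25): 25·(25−15)=250≡16 → Q
Y(24): 25·(24−15)=225≡17 → R

RRBNNXRQR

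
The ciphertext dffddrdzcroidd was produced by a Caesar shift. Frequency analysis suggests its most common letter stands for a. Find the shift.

The most frequent ciphertext letter is d (appears 6 times).
d is position 3; a is position 0.
Shift = 3.

3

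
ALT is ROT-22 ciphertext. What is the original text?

A(0): 0−22=-22≡4 → E
L(11): 11−22=-11≡15 → P
T(19): 19−22=-3≡23 → X

EPX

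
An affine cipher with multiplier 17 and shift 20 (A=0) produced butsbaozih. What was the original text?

fadgfislkn

The inverse of 17 mod 26 is 23, since 17·23=391≡1. Apply D(y)=23·(y−20) mod 26:
b(1): 23·(1−20)=-437≡5 → f
u(20): 23·(20−20)=0 → a
t(19): 23·(19−20)=-23≡3 → d
s(18): 23·(18−20)=-46≡6 → g
b(1): 23·(1−20)=-437≡5 → f
a(0): 23·(0−20)=-460≡8 → i
o(14): 23·(14−20)=-138≡18 → s
z(25): 23·(25−20)=115≡11 → l
i(8): 23·(8−20)=-276≡10 → k
h(7): 23·(7−20)=-299≡13 → n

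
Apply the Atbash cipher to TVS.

T(19) → G(6)
V(21) → E(4)
S(18) → H(7)

GEH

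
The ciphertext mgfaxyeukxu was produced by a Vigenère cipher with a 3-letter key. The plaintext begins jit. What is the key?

Subtract each crib letter from the matching ciphertext letter (mod 26):
m(12)−j(9)=3 → d
g(6)−i(8)=-2≡24 → y
f(5)−t(19)=-14≡12 → m

dym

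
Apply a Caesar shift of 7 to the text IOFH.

PVMO

I(8): 8+7=15 → P
O(14): 14+7=21 → V
F(5): 5+7=12 → M
H(7): 7+7=14 → O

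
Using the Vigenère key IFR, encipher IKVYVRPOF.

Repeat the key across the message: IFRIFRIFR
I(8)+I(8): 16 → Q
K(10)+F(5): 15 → P
V(21)+R(17): 38≡12 → M
Y(24)+I(8): 32≡6 → G
V(21)+F(5): 26≡0 → A
R(17)+R(17): 34≡8 → I
P(15)+I(8): 23 → X
O(14)+F(5): 19 → T
F(5)+R(17): 22 → W

QPMGAIXTW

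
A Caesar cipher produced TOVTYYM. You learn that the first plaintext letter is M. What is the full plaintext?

MHOMRRF

From the crib: T(19)−M(12)=7, so the shift is 7.
Subtract 7 from each ciphertext letter:
T(19): 19−7=12 → M
O(14): 14−7=7 → H
V(21): 21−7=14 → O
T(19): 19−7=12 → M
Y(24): 24−7=17 → R
Y(24): 24−7=17 → R
M(12): 12−7=5 → F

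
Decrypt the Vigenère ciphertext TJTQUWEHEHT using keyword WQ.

XTXAYGIRIRX

Repeat the key across the ciphertext: WQWQWQWQWQW
T(19)−W(22): -3≡23 → X
J(9)−Q(16): -7≡19 → T
T(19)−W(22): -3≡23 → X
Q(16)−Q(16): 0 → A
U(20)−W(22): -2≡24 → Y
W(22)−Q(16): 6 → G
E(4)−W(22): -18≡8 → I
H(7)−Q(16): -9≡17 → R
E(4)−W(22): -18≡8 → I
H(7)−Q(16): -9≡17 → R
T(19)−W(22): -3≡23 → X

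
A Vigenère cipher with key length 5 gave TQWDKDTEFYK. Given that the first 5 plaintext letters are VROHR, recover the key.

Subtract each crib letter from the matching ciphertext letter (mod 26):
T(19)−V(21)=-2≡24 → Y
Q(16)−R(17)=-1≡25 → Z
W(22)−O(14)=8 → I
D(3)−H(7)=-4≡22 → W
K(10)−R(17)=-7≡19 → T

YZIWT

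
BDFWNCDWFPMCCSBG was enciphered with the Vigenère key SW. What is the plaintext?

Repeat the key across the ciphertext: SWSWSWSWSWSWSWSW
B(1)−S(18): -17≡9 → J
D(3)−W(22): -19≡7 → H
F(5)−S(18): -13≡13 → N
W(22)−W(22): 0 → A
N(13)−S(18): -5≡21 → V
C(2)−W(22): -20≡6 → G
D(3)−S(18): -15≡11 → L
W(22)−W(22): 0 → A
F(5)−S(18): -13≡13 → N
P(15)−W(22): -7≡19 → T
M(12)−S(18): -6≡20 → U
C(2)−W(22): -20≡6 → G
C(2)−S(18): -16≡10 → K
S(18)−W(22): -4≡22 → W
B(1)−S(18): -17≡9 → J
G(6)−W(22): -16≡10 → K

JHNAVGLANTUGKWJK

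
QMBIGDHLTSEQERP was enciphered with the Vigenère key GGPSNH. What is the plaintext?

KGMQTWBFEARJYLA

Repeat the key across the ciphertext: GGPSNHGGPSNHGGP
Q(16)−G(6): 10 → K
M(12)−G(6): 6 → G
B(1)−P(15): -14≡12 → M
I(8)−S(18): -10≡16 → Q
G(6)−N(13): -7≡19 → T
D(3)−H(7): -4≡22 → W
H(7)−G(6): 1 → B
L(11)−G(6): 5 → F
T(19)−P(15): 4 → E
S(18)−S(18): 0 → A
E(4)−N(13): -9≡17 → R
Q(16)−H(7): 9 → J
E(4)−G(6): -2≡24 → Y
R(17)−G(6): 11 → L
P(15)−P(15): 0 → A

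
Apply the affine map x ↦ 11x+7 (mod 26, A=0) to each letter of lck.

l(11): 11·11+7=128≡24 → y
c(2): 11·2+7=29≡3 → d
k(10): 11·10+7=117≡13 → n

ydn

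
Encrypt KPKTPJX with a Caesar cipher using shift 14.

YDYHDXL

K(10): 10+14=24 → Y
P(15): 15+14=29≡3 → D
K(10): 10+14=24 → Y
T(19): 19+14=33≡7 → H
P(15): 15+14=29≡3 → D
J(9): 9+14=23 → X
X(23): 23+14=37≡11 → L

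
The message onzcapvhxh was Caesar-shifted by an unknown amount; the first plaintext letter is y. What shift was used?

From the crib: o(14)−y(24)=-10≡16, so the shift is 16.

16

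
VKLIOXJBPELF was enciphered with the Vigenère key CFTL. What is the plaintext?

Repeat the key across the ciphertext: CFTLCFTLCFTL
V(21)−C(2): 19 → T
K(10)−F(5): 5 → F
L(11)−T(19): -8≡18 → S
I(8)−L(11): -3≡23 → X
O(14)−C(2): 12 → M
X(23)−F(5): 18 → S
J(9)−T(19): -10≡16 → Q
B(1)−L(11): -10≡16 → Q
P(15)−C(2): 13 → N
E(4)−F(5): -1≡25 → Z
L(11)−T(19): -8≡18 → S
F(5)−L(11): -6≡20 → U

TFSXMSQQNZSU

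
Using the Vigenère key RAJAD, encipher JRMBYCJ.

Repeat the key across the message: RAJADRA
J(9)+R(17): 26≡0 → A
R(17)+A(0): 17 → R
M(12)+J(9): 21 → V
B(1)+A(0): 1 → B
Y(24)+D(3): 27≡1 → B
C(2)+R(17): 19 → T
J(9)+A(0): 9 → J

ARVBBTJ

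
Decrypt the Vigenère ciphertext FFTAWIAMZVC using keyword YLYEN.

Repeat the key across the ciphertext: YLYENYLYENY
F(5)−Y(24): -19≡7 → H
F(5)−L(11): -6≡20 → U
T(19)−Y(24): -5≡21 → V
A(0)−E(4): -4≡22 → W
W(22)−N(13): 9 → J
I(8)−Y(24): -16≡10 → K
A(0)−L(11): -11≡15 → P
M(12)−Y(24): -12≡14 → O
Z(25)−E(4): 21 → V
V(21)−N(13): 8 → I
C(2)−Y(24): -22≡4 → E

HUVWJKPOVIE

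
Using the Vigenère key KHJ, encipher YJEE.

IQNO

Repeat the key across the message: KHJK
Y(24)+K(10): 34≡8 → I
J(9)+H(7): 16 → Q
E(4)+J(9): 13 → N
E(4)+K(10): 14 → O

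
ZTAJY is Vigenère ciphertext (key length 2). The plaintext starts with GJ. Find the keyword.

Subtract each crib letter from the matching ciphertext letter (mod 26):
Z(25)−G(6)=19 → T
T(19)−J(9)=10 → K

TK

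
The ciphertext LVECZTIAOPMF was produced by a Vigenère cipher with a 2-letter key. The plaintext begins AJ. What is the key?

LM

Subtract each crib letter from the matching ciphertext letter (mod 26):
L(11)−A(0)=11 → L
V(21)−J(9)=12 → M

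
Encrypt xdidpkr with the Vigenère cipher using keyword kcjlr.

Repeat the key across the message: kcjlrkc
x(23)+k(10): 33≡7 → h
d(3)+c(2): 5 → f
i(8)+j(9): 17 → r
d(3)+l(11): 14 → o
p(15)+r(17): 32≡6 → g
k(10)+k(10): 20 → u
r(17)+c(2): 19 → t

hfrogut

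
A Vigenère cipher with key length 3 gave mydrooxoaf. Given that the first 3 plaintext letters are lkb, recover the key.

Subtract each crib letter from the matching ciphertext letter (mod 26):
m(12)−l(11)=1 → b
y(24)−k(10)=14 → o
d(3)−b(1)=2 → c

boc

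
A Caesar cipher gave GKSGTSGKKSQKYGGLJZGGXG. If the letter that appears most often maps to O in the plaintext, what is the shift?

The most frequent ciphertext letter is G (appears 8 times).
G is position 6; O is position 14.
Shift = -8≡18.

18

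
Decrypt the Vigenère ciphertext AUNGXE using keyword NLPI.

NJYYKT

Repeat the key across the ciphertext: NLPINL
A(0)−N(13): -13≡13 → N
U(20)−L(11): 9 → J
N(13)−P(15): -2≡24 → Y
G(6)−I(8): -2≡24 → Y
X(23)−N(13): 10 → K
E(4)−L(11): -7≡19 → T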